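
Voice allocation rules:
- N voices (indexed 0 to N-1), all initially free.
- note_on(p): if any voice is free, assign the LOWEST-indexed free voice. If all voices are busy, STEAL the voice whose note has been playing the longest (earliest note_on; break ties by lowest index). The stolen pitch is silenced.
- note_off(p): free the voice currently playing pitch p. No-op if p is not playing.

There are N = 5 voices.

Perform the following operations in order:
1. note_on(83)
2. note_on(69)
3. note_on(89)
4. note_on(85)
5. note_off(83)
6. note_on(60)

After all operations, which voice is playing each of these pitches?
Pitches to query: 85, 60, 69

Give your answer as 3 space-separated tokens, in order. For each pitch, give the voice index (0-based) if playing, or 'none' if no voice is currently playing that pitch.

Answer: 3 0 1

Derivation:
Op 1: note_on(83): voice 0 is free -> assigned | voices=[83 - - - -]
Op 2: note_on(69): voice 1 is free -> assigned | voices=[83 69 - - -]
Op 3: note_on(89): voice 2 is free -> assigned | voices=[83 69 89 - -]
Op 4: note_on(85): voice 3 is free -> assigned | voices=[83 69 89 85 -]
Op 5: note_off(83): free voice 0 | voices=[- 69 89 85 -]
Op 6: note_on(60): voice 0 is free -> assigned | voices=[60 69 89 85 -]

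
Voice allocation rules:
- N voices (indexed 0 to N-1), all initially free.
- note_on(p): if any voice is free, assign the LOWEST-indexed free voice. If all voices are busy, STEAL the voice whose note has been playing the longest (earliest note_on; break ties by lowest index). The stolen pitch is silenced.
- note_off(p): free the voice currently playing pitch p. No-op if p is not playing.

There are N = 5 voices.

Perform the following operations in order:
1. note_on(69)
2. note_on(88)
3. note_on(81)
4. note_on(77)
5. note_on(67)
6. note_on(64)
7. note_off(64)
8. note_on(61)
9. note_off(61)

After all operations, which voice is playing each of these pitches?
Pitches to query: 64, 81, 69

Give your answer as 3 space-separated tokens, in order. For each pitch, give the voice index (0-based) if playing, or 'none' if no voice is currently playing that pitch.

Answer: none 2 none

Derivation:
Op 1: note_on(69): voice 0 is free -> assigned | voices=[69 - - - -]
Op 2: note_on(88): voice 1 is free -> assigned | voices=[69 88 - - -]
Op 3: note_on(81): voice 2 is free -> assigned | voices=[69 88 81 - -]
Op 4: note_on(77): voice 3 is free -> assigned | voices=[69 88 81 77 -]
Op 5: note_on(67): voice 4 is free -> assigned | voices=[69 88 81 77 67]
Op 6: note_on(64): all voices busy, STEAL voice 0 (pitch 69, oldest) -> assign | voices=[64 88 81 77 67]
Op 7: note_off(64): free voice 0 | voices=[- 88 81 77 67]
Op 8: note_on(61): voice 0 is free -> assigned | voices=[61 88 81 77 67]
Op 9: note_off(61): free voice 0 | voices=[- 88 81 77 67]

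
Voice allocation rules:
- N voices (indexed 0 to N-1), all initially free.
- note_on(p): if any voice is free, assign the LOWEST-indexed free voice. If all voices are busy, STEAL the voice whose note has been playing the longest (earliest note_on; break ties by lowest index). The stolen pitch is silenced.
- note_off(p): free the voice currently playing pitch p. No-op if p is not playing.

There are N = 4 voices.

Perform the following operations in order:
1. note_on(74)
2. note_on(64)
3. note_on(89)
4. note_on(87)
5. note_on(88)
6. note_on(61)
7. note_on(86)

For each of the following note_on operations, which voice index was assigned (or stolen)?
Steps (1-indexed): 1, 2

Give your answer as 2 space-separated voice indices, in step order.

Op 1: note_on(74): voice 0 is free -> assigned | voices=[74 - - -]
Op 2: note_on(64): voice 1 is free -> assigned | voices=[74 64 - -]
Op 3: note_on(89): voice 2 is free -> assigned | voices=[74 64 89 -]
Op 4: note_on(87): voice 3 is free -> assigned | voices=[74 64 89 87]
Op 5: note_on(88): all voices busy, STEAL voice 0 (pitch 74, oldest) -> assign | voices=[88 64 89 87]
Op 6: note_on(61): all voices busy, STEAL voice 1 (pitch 64, oldest) -> assign | voices=[88 61 89 87]
Op 7: note_on(86): all voices busy, STEAL voice 2 (pitch 89, oldest) -> assign | voices=[88 61 86 87]

Answer: 0 1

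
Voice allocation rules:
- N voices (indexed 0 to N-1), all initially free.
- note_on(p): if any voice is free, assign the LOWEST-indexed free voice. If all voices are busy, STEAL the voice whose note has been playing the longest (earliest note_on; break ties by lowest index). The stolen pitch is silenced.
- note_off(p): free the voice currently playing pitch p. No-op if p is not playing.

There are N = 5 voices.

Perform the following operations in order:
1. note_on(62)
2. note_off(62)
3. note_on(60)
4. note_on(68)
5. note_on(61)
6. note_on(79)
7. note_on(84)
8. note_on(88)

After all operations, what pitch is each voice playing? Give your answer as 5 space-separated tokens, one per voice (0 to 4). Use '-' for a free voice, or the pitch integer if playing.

Op 1: note_on(62): voice 0 is free -> assigned | voices=[62 - - - -]
Op 2: note_off(62): free voice 0 | voices=[- - - - -]
Op 3: note_on(60): voice 0 is free -> assigned | voices=[60 - - - -]
Op 4: note_on(68): voice 1 is free -> assigned | voices=[60 68 - - -]
Op 5: note_on(61): voice 2 is free -> assigned | voices=[60 68 61 - -]
Op 6: note_on(79): voice 3 is free -> assigned | voices=[60 68 61 79 -]
Op 7: note_on(84): voice 4 is free -> assigned | voices=[60 68 61 79 84]
Op 8: note_on(88): all voices busy, STEAL voice 0 (pitch 60, oldest) -> assign | voices=[88 68 61 79 84]

Answer: 88 68 61 79 84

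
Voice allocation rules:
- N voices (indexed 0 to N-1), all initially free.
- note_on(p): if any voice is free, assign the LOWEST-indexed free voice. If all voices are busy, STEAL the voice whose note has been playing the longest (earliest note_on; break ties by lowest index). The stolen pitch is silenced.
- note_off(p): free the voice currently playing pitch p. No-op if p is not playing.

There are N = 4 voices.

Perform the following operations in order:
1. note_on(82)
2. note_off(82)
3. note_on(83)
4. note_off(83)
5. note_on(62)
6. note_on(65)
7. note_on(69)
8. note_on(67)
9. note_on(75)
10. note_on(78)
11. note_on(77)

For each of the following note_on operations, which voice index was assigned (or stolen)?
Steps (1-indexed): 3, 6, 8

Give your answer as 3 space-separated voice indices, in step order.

Op 1: note_on(82): voice 0 is free -> assigned | voices=[82 - - -]
Op 2: note_off(82): free voice 0 | voices=[- - - -]
Op 3: note_on(83): voice 0 is free -> assigned | voices=[83 - - -]
Op 4: note_off(83): free voice 0 | voices=[- - - -]
Op 5: note_on(62): voice 0 is free -> assigned | voices=[62 - - -]
Op 6: note_on(65): voice 1 is free -> assigned | voices=[62 65 - -]
Op 7: note_on(69): voice 2 is free -> assigned | voices=[62 65 69 -]
Op 8: note_on(67): voice 3 is free -> assigned | voices=[62 65 69 67]
Op 9: note_on(75): all voices busy, STEAL voice 0 (pitch 62, oldest) -> assign | voices=[75 65 69 67]
Op 10: note_on(78): all voices busy, STEAL voice 1 (pitch 65, oldest) -> assign | voices=[75 78 69 67]
Op 11: note_on(77): all voices busy, STEAL voice 2 (pitch 69, oldest) -> assign | voices=[75 78 77 67]

Answer: 0 1 3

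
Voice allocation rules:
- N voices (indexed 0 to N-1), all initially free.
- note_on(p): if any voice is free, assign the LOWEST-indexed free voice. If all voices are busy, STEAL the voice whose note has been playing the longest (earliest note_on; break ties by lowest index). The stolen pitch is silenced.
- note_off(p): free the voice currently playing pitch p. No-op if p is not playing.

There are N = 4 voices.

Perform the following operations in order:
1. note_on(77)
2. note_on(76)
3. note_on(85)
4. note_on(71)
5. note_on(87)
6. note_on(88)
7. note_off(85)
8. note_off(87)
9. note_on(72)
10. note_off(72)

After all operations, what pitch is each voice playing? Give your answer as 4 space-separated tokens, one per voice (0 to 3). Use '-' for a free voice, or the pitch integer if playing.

Answer: - 88 - 71

Derivation:
Op 1: note_on(77): voice 0 is free -> assigned | voices=[77 - - -]
Op 2: note_on(76): voice 1 is free -> assigned | voices=[77 76 - -]
Op 3: note_on(85): voice 2 is free -> assigned | voices=[77 76 85 -]
Op 4: note_on(71): voice 3 is free -> assigned | voices=[77 76 85 71]
Op 5: note_on(87): all voices busy, STEAL voice 0 (pitch 77, oldest) -> assign | voices=[87 76 85 71]
Op 6: note_on(88): all voices busy, STEAL voice 1 (pitch 76, oldest) -> assign | voices=[87 88 85 71]
Op 7: note_off(85): free voice 2 | voices=[87 88 - 71]
Op 8: note_off(87): free voice 0 | voices=[- 88 - 71]
Op 9: note_on(72): voice 0 is free -> assigned | voices=[72 88 - 71]
Op 10: note_off(72): free voice 0 | voices=[- 88 - 71]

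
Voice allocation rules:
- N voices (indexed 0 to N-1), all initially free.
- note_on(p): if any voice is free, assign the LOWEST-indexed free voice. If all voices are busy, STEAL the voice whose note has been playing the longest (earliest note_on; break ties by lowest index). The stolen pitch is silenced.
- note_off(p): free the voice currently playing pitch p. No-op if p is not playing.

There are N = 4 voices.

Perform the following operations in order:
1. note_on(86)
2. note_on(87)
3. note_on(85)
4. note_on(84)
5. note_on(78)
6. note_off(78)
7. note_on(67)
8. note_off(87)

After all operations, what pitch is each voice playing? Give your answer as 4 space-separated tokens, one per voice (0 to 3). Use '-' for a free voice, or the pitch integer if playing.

Op 1: note_on(86): voice 0 is free -> assigned | voices=[86 - - -]
Op 2: note_on(87): voice 1 is free -> assigned | voices=[86 87 - -]
Op 3: note_on(85): voice 2 is free -> assigned | voices=[86 87 85 -]
Op 4: note_on(84): voice 3 is free -> assigned | voices=[86 87 85 84]
Op 5: note_on(78): all voices busy, STEAL voice 0 (pitch 86, oldest) -> assign | voices=[78 87 85 84]
Op 6: note_off(78): free voice 0 | voices=[- 87 85 84]
Op 7: note_on(67): voice 0 is free -> assigned | voices=[67 87 85 84]
Op 8: note_off(87): free voice 1 | voices=[67 - 85 84]

Answer: 67 - 85 84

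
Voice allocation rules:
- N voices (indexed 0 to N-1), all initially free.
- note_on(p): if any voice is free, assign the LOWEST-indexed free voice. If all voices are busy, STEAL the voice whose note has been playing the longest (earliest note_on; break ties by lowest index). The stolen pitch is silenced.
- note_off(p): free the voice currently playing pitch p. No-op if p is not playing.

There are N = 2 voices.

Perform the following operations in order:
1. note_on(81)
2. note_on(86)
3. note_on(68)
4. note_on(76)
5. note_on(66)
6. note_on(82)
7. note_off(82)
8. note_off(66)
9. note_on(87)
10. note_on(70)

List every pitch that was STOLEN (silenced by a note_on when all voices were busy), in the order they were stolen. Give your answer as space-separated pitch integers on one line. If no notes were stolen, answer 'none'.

Answer: 81 86 68 76

Derivation:
Op 1: note_on(81): voice 0 is free -> assigned | voices=[81 -]
Op 2: note_on(86): voice 1 is free -> assigned | voices=[81 86]
Op 3: note_on(68): all voices busy, STEAL voice 0 (pitch 81, oldest) -> assign | voices=[68 86]
Op 4: note_on(76): all voices busy, STEAL voice 1 (pitch 86, oldest) -> assign | voices=[68 76]
Op 5: note_on(66): all voices busy, STEAL voice 0 (pitch 68, oldest) -> assign | voices=[66 76]
Op 6: note_on(82): all voices busy, STEAL voice 1 (pitch 76, oldest) -> assign | voices=[66 82]
Op 7: note_off(82): free voice 1 | voices=[66 -]
Op 8: note_off(66): free voice 0 | voices=[- -]
Op 9: note_on(87): voice 0 is free -> assigned | voices=[87 -]
Op 10: note_on(70): voice 1 is free -> assigned | voices=[87 70]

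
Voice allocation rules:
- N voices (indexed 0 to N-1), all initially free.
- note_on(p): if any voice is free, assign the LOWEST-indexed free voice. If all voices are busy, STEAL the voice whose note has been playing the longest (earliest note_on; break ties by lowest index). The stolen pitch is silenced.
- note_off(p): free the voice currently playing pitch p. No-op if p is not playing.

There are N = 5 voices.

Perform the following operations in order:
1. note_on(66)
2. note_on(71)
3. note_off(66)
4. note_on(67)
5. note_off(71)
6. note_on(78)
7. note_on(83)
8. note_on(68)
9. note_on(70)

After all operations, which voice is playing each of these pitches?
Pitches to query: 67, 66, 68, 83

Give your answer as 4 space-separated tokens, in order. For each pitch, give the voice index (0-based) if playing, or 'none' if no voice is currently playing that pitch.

Answer: 0 none 3 2

Derivation:
Op 1: note_on(66): voice 0 is free -> assigned | voices=[66 - - - -]
Op 2: note_on(71): voice 1 is free -> assigned | voices=[66 71 - - -]
Op 3: note_off(66): free voice 0 | voices=[- 71 - - -]
Op 4: note_on(67): voice 0 is free -> assigned | voices=[67 71 - - -]
Op 5: note_off(71): free voice 1 | voices=[67 - - - -]
Op 6: note_on(78): voice 1 is free -> assigned | voices=[67 78 - - -]
Op 7: note_on(83): voice 2 is free -> assigned | voices=[67 78 83 - -]
Op 8: note_on(68): voice 3 is free -> assigned | voices=[67 78 83 68 -]
Op 9: note_on(70): voice 4 is free -> assigned | voices=[67 78 83 68 70]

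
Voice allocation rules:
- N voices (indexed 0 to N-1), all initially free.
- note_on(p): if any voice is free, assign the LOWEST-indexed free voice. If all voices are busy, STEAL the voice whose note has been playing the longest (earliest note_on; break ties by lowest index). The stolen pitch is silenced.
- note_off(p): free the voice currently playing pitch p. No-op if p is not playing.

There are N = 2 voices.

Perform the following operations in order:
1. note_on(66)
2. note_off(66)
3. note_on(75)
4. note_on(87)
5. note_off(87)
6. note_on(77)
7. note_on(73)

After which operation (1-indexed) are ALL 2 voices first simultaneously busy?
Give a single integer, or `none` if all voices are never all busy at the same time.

Answer: 4

Derivation:
Op 1: note_on(66): voice 0 is free -> assigned | voices=[66 -]
Op 2: note_off(66): free voice 0 | voices=[- -]
Op 3: note_on(75): voice 0 is free -> assigned | voices=[75 -]
Op 4: note_on(87): voice 1 is free -> assigned | voices=[75 87]
Op 5: note_off(87): free voice 1 | voices=[75 -]
Op 6: note_on(77): voice 1 is free -> assigned | voices=[75 77]
Op 7: note_on(73): all voices busy, STEAL voice 0 (pitch 75, oldest) -> assign | voices=[73 77]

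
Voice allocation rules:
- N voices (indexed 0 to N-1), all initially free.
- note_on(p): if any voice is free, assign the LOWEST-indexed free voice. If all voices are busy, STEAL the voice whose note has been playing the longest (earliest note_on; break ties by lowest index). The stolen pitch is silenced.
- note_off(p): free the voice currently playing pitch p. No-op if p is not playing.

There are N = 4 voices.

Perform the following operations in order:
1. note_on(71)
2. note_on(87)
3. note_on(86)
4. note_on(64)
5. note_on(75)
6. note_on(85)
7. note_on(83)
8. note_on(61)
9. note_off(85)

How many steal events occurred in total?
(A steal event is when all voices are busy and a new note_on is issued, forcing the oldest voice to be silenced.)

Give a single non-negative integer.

Answer: 4

Derivation:
Op 1: note_on(71): voice 0 is free -> assigned | voices=[71 - - -]
Op 2: note_on(87): voice 1 is free -> assigned | voices=[71 87 - -]
Op 3: note_on(86): voice 2 is free -> assigned | voices=[71 87 86 -]
Op 4: note_on(64): voice 3 is free -> assigned | voices=[71 87 86 64]
Op 5: note_on(75): all voices busy, STEAL voice 0 (pitch 71, oldest) -> assign | voices=[75 87 86 64]
Op 6: note_on(85): all voices busy, STEAL voice 1 (pitch 87, oldest) -> assign | voices=[75 85 86 64]
Op 7: note_on(83): all voices busy, STEAL voice 2 (pitch 86, oldest) -> assign | voices=[75 85 83 64]
Op 8: note_on(61): all voices busy, STEAL voice 3 (pitch 64, oldest) -> assign | voices=[75 85 83 61]
Op 9: note_off(85): free voice 1 | voices=[75 - 83 61]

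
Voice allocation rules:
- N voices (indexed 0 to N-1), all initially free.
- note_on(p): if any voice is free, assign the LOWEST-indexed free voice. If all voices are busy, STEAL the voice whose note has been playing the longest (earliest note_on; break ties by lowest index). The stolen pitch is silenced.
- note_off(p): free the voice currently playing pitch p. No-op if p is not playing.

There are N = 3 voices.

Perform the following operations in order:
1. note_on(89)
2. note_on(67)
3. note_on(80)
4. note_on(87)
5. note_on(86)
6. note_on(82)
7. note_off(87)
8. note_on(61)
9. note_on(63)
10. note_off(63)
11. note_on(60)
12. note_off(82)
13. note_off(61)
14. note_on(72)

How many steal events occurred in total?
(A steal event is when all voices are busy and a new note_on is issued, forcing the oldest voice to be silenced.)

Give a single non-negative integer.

Answer: 4

Derivation:
Op 1: note_on(89): voice 0 is free -> assigned | voices=[89 - -]
Op 2: note_on(67): voice 1 is free -> assigned | voices=[89 67 -]
Op 3: note_on(80): voice 2 is free -> assigned | voices=[89 67 80]
Op 4: note_on(87): all voices busy, STEAL voice 0 (pitch 89, oldest) -> assign | voices=[87 67 80]
Op 5: note_on(86): all voices busy, STEAL voice 1 (pitch 67, oldest) -> assign | voices=[87 86 80]
Op 6: note_on(82): all voices busy, STEAL voice 2 (pitch 80, oldest) -> assign | voices=[87 86 82]
Op 7: note_off(87): free voice 0 | voices=[- 86 82]
Op 8: note_on(61): voice 0 is free -> assigned | voices=[61 86 82]
Op 9: note_on(63): all voices busy, STEAL voice 1 (pitch 86, oldest) -> assign | voices=[61 63 82]
Op 10: note_off(63): free voice 1 | voices=[61 - 82]
Op 11: note_on(60): voice 1 is free -> assigned | voices=[61 60 82]
Op 12: note_off(82): free voice 2 | voices=[61 60 -]
Op 13: note_off(61): free voice 0 | voices=[- 60 -]
Op 14: note_on(72): voice 0 is free -> assigned | voices=[72 60 -]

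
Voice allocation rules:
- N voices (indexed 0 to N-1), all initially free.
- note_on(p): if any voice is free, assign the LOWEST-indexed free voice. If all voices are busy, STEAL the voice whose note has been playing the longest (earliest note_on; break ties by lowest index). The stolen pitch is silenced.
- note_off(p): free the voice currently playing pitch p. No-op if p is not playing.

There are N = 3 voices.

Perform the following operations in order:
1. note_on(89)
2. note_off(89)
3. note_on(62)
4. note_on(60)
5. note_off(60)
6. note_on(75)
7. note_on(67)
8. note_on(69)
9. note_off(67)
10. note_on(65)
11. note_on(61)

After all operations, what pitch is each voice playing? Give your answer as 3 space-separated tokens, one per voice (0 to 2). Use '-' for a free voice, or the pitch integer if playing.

Answer: 69 61 65

Derivation:
Op 1: note_on(89): voice 0 is free -> assigned | voices=[89 - -]
Op 2: note_off(89): free voice 0 | voices=[- - -]
Op 3: note_on(62): voice 0 is free -> assigned | voices=[62 - -]
Op 4: note_on(60): voice 1 is free -> assigned | voices=[62 60 -]
Op 5: note_off(60): free voice 1 | voices=[62 - -]
Op 6: note_on(75): voice 1 is free -> assigned | voices=[62 75 -]
Op 7: note_on(67): voice 2 is free -> assigned | voices=[62 75 67]
Op 8: note_on(69): all voices busy, STEAL voice 0 (pitch 62, oldest) -> assign | voices=[69 75 67]
Op 9: note_off(67): free voice 2 | voices=[69 75 -]
Op 10: note_on(65): voice 2 is free -> assigned | voices=[69 75 65]
Op 11: note_on(61): all voices busy, STEAL voice 1 (pitch 75, oldest) -> assign | voices=[69 61 65]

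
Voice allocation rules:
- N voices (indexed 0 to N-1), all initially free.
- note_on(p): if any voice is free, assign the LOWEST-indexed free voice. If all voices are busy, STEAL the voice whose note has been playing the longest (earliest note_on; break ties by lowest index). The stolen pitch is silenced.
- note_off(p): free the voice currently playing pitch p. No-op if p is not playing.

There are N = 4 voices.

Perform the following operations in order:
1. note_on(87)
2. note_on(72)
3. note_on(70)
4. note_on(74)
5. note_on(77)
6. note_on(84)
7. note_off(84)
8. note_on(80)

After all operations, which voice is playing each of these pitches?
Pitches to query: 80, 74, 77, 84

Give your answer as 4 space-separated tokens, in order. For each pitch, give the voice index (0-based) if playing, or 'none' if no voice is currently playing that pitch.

Answer: 1 3 0 none

Derivation:
Op 1: note_on(87): voice 0 is free -> assigned | voices=[87 - - -]
Op 2: note_on(72): voice 1 is free -> assigned | voices=[87 72 - -]
Op 3: note_on(70): voice 2 is free -> assigned | voices=[87 72 70 -]
Op 4: note_on(74): voice 3 is free -> assigned | voices=[87 72 70 74]
Op 5: note_on(77): all voices busy, STEAL voice 0 (pitch 87, oldest) -> assign | voices=[77 72 70 74]
Op 6: note_on(84): all voices busy, STEAL voice 1 (pitch 72, oldest) -> assign | voices=[77 84 70 74]
Op 7: note_off(84): free voice 1 | voices=[77 - 70 74]
Op 8: note_on(80): voice 1 is free -> assigned | voices=[77 80 70 74]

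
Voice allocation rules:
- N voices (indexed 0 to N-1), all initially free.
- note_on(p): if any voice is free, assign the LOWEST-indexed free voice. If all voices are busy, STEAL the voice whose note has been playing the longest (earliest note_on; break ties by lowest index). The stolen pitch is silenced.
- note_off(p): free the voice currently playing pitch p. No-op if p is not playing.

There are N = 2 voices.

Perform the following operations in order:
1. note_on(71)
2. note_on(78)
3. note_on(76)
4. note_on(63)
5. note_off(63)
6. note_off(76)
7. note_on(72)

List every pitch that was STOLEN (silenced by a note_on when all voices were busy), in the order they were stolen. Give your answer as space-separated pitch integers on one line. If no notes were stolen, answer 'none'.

Op 1: note_on(71): voice 0 is free -> assigned | voices=[71 -]
Op 2: note_on(78): voice 1 is free -> assigned | voices=[71 78]
Op 3: note_on(76): all voices busy, STEAL voice 0 (pitch 71, oldest) -> assign | voices=[76 78]
Op 4: note_on(63): all voices busy, STEAL voice 1 (pitch 78, oldest) -> assign | voices=[76 63]
Op 5: note_off(63): free voice 1 | voices=[76 -]
Op 6: note_off(76): free voice 0 | voices=[- -]
Op 7: note_on(72): voice 0 is free -> assigned | voices=[72 -]

Answer: 71 78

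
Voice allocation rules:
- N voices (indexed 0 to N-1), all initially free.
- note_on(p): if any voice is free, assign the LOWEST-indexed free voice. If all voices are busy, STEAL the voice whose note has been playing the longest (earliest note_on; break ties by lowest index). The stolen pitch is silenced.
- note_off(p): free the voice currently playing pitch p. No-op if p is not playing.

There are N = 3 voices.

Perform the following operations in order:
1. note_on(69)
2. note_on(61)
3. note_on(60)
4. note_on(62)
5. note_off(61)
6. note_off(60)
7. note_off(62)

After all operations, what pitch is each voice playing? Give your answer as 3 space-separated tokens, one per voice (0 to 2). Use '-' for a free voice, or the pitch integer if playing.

Op 1: note_on(69): voice 0 is free -> assigned | voices=[69 - -]
Op 2: note_on(61): voice 1 is free -> assigned | voices=[69 61 -]
Op 3: note_on(60): voice 2 is free -> assigned | voices=[69 61 60]
Op 4: note_on(62): all voices busy, STEAL voice 0 (pitch 69, oldest) -> assign | voices=[62 61 60]
Op 5: note_off(61): free voice 1 | voices=[62 - 60]
Op 6: note_off(60): free voice 2 | voices=[62 - -]
Op 7: note_off(62): free voice 0 | voices=[- - -]

Answer: - - -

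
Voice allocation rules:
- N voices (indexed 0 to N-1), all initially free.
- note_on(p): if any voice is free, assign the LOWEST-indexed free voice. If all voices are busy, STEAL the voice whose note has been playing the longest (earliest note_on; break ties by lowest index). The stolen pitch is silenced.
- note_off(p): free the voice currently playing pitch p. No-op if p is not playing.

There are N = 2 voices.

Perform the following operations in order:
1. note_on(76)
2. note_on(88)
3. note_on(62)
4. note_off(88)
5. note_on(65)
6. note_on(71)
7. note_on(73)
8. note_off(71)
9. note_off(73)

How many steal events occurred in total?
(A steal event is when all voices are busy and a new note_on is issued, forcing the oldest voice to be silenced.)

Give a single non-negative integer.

Answer: 3

Derivation:
Op 1: note_on(76): voice 0 is free -> assigned | voices=[76 -]
Op 2: note_on(88): voice 1 is free -> assigned | voices=[76 88]
Op 3: note_on(62): all voices busy, STEAL voice 0 (pitch 76, oldest) -> assign | voices=[62 88]
Op 4: note_off(88): free voice 1 | voices=[62 -]
Op 5: note_on(65): voice 1 is free -> assigned | voices=[62 65]
Op 6: note_on(71): all voices busy, STEAL voice 0 (pitch 62, oldest) -> assign | voices=[71 65]
Op 7: note_on(73): all voices busy, STEAL voice 1 (pitch 65, oldest) -> assign | voices=[71 73]
Op 8: note_off(71): free voice 0 | voices=[- 73]
Op 9: note_off(73): free voice 1 | voices=[- -]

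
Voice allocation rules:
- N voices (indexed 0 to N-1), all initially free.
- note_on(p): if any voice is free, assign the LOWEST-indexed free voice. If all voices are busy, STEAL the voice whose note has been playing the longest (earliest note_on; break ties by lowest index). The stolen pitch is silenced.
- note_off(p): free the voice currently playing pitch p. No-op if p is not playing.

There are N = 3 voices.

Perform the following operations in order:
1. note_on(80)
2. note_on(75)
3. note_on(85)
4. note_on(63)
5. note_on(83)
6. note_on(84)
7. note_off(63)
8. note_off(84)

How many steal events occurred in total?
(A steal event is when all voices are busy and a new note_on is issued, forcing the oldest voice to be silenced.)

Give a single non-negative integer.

Op 1: note_on(80): voice 0 is free -> assigned | voices=[80 - -]
Op 2: note_on(75): voice 1 is free -> assigned | voices=[80 75 -]
Op 3: note_on(85): voice 2 is free -> assigned | voices=[80 75 85]
Op 4: note_on(63): all voices busy, STEAL voice 0 (pitch 80, oldest) -> assign | voices=[63 75 85]
Op 5: note_on(83): all voices busy, STEAL voice 1 (pitch 75, oldest) -> assign | voices=[63 83 85]
Op 6: note_on(84): all voices busy, STEAL voice 2 (pitch 85, oldest) -> assign | voices=[63 83 84]
Op 7: note_off(63): free voice 0 | voices=[- 83 84]
Op 8: note_off(84): free voice 2 | voices=[- 83 -]

Answer: 3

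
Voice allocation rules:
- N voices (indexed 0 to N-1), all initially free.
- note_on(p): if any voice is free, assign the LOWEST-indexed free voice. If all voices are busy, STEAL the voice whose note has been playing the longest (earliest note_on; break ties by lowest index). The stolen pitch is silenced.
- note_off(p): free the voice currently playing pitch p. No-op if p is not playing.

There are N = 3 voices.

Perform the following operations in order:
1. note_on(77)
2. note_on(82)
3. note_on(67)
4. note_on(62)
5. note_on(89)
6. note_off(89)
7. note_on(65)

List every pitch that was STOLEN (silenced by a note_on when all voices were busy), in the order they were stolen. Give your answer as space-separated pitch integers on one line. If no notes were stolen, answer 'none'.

Op 1: note_on(77): voice 0 is free -> assigned | voices=[77 - -]
Op 2: note_on(82): voice 1 is free -> assigned | voices=[77 82 -]
Op 3: note_on(67): voice 2 is free -> assigned | voices=[77 82 67]
Op 4: note_on(62): all voices busy, STEAL voice 0 (pitch 77, oldest) -> assign | voices=[62 82 67]
Op 5: note_on(89): all voices busy, STEAL voice 1 (pitch 82, oldest) -> assign | voices=[62 89 67]
Op 6: note_off(89): free voice 1 | voices=[62 - 67]
Op 7: note_on(65): voice 1 is free -> assigned | voices=[62 65 67]

Answer: 77 82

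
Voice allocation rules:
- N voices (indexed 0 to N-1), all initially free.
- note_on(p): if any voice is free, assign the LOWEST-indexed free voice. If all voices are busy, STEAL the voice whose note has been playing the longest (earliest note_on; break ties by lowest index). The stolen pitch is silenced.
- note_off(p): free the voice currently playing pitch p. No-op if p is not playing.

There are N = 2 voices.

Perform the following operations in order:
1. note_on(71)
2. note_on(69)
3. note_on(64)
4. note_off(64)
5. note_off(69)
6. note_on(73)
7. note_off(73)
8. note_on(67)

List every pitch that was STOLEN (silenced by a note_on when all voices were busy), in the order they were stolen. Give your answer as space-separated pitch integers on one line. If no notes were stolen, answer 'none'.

Answer: 71

Derivation:
Op 1: note_on(71): voice 0 is free -> assigned | voices=[71 -]
Op 2: note_on(69): voice 1 is free -> assigned | voices=[71 69]
Op 3: note_on(64): all voices busy, STEAL voice 0 (pitch 71, oldest) -> assign | voices=[64 69]
Op 4: note_off(64): free voice 0 | voices=[- 69]
Op 5: note_off(69): free voice 1 | voices=[- -]
Op 6: note_on(73): voice 0 is free -> assigned | voices=[73 -]
Op 7: note_off(73): free voice 0 | voices=[- -]
Op 8: note_on(67): voice 0 is free -> assigned | voices=[67 -]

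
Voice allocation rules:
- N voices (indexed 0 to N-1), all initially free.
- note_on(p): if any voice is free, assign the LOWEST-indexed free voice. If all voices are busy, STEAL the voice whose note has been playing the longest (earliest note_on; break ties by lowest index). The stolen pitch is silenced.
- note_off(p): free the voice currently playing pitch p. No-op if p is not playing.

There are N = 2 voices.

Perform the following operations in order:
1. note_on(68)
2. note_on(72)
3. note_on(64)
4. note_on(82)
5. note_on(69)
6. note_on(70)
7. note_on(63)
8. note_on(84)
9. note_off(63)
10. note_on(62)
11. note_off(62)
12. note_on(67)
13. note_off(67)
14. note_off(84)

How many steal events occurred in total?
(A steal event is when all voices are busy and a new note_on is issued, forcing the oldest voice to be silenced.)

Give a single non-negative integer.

Answer: 6

Derivation:
Op 1: note_on(68): voice 0 is free -> assigned | voices=[68 -]
Op 2: note_on(72): voice 1 is free -> assigned | voices=[68 72]
Op 3: note_on(64): all voices busy, STEAL voice 0 (pitch 68, oldest) -> assign | voices=[64 72]
Op 4: note_on(82): all voices busy, STEAL voice 1 (pitch 72, oldest) -> assign | voices=[64 82]
Op 5: note_on(69): all voices busy, STEAL voice 0 (pitch 64, oldest) -> assign | voices=[69 82]
Op 6: note_on(70): all voices busy, STEAL voice 1 (pitch 82, oldest) -> assign | voices=[69 70]
Op 7: note_on(63): all voices busy, STEAL voice 0 (pitch 69, oldest) -> assign | voices=[63 70]
Op 8: note_on(84): all voices busy, STEAL voice 1 (pitch 70, oldest) -> assign | voices=[63 84]
Op 9: note_off(63): free voice 0 | voices=[- 84]
Op 10: note_on(62): voice 0 is free -> assigned | voices=[62 84]
Op 11: note_off(62): free voice 0 | voices=[- 84]
Op 12: note_on(67): voice 0 is free -> assigned | voices=[67 84]
Op 13: note_off(67): free voice 0 | voices=[- 84]
Op 14: note_off(84): free voice 1 | voices=[- -]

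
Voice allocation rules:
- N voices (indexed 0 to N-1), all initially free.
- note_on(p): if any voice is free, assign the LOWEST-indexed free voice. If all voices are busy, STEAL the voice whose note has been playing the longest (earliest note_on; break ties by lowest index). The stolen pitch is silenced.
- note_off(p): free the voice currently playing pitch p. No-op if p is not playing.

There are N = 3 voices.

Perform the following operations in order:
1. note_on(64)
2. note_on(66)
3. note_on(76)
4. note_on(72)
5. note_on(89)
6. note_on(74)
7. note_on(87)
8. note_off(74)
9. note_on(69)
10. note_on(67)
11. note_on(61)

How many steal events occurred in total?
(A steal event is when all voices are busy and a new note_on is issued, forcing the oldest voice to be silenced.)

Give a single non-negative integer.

Answer: 6

Derivation:
Op 1: note_on(64): voice 0 is free -> assigned | voices=[64 - -]
Op 2: note_on(66): voice 1 is free -> assigned | voices=[64 66 -]
Op 3: note_on(76): voice 2 is free -> assigned | voices=[64 66 76]
Op 4: note_on(72): all voices busy, STEAL voice 0 (pitch 64, oldest) -> assign | voices=[72 66 76]
Op 5: note_on(89): all voices busy, STEAL voice 1 (pitch 66, oldest) -> assign | voices=[72 89 76]
Op 6: note_on(74): all voices busy, STEAL voice 2 (pitch 76, oldest) -> assign | voices=[72 89 74]
Op 7: note_on(87): all voices busy, STEAL voice 0 (pitch 72, oldest) -> assign | voices=[87 89 74]
Op 8: note_off(74): free voice 2 | voices=[87 89 -]
Op 9: note_on(69): voice 2 is free -> assigned | voices=[87 89 69]
Op 10: note_on(67): all voices busy, STEAL voice 1 (pitch 89, oldest) -> assign | voices=[87 67 69]
Op 11: note_on(61): all voices busy, STEAL voice 0 (pitch 87, oldest) -> assign | voices=[61 67 69]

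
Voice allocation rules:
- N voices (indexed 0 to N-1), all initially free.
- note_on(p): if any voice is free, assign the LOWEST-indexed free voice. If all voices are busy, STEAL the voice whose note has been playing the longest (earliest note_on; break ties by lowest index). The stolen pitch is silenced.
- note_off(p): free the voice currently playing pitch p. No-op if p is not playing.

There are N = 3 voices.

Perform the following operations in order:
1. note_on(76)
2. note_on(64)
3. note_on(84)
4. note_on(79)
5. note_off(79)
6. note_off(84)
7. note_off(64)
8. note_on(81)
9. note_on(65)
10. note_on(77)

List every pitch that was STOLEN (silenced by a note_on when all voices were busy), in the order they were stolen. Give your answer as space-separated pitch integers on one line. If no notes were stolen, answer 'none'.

Op 1: note_on(76): voice 0 is free -> assigned | voices=[76 - -]
Op 2: note_on(64): voice 1 is free -> assigned | voices=[76 64 -]
Op 3: note_on(84): voice 2 is free -> assigned | voices=[76 64 84]
Op 4: note_on(79): all voices busy, STEAL voice 0 (pitch 76, oldest) -> assign | voices=[79 64 84]
Op 5: note_off(79): free voice 0 | voices=[- 64 84]
Op 6: note_off(84): free voice 2 | voices=[- 64 -]
Op 7: note_off(64): free voice 1 | voices=[- - -]
Op 8: note_on(81): voice 0 is free -> assigned | voices=[81 - -]
Op 9: note_on(65): voice 1 is free -> assigned | voices=[81 65 -]
Op 10: note_on(77): voice 2 is free -> assigned | voices=[81 65 77]

Answer: 76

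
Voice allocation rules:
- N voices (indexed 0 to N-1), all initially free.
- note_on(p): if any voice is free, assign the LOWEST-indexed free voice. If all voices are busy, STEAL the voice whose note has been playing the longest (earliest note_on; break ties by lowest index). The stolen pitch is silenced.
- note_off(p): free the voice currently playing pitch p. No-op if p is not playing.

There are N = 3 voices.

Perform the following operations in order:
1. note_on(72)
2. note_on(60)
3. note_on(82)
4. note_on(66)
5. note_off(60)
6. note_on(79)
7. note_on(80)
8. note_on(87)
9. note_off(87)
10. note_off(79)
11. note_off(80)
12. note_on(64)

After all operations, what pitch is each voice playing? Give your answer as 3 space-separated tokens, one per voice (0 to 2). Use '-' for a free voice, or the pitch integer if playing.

Answer: 64 - -

Derivation:
Op 1: note_on(72): voice 0 is free -> assigned | voices=[72 - -]
Op 2: note_on(60): voice 1 is free -> assigned | voices=[72 60 -]
Op 3: note_on(82): voice 2 is free -> assigned | voices=[72 60 82]
Op 4: note_on(66): all voices busy, STEAL voice 0 (pitch 72, oldest) -> assign | voices=[66 60 82]
Op 5: note_off(60): free voice 1 | voices=[66 - 82]
Op 6: note_on(79): voice 1 is free -> assigned | voices=[66 79 82]
Op 7: note_on(80): all voices busy, STEAL voice 2 (pitch 82, oldest) -> assign | voices=[66 79 80]
Op 8: note_on(87): all voices busy, STEAL voice 0 (pitch 66, oldest) -> assign | voices=[87 79 80]
Op 9: note_off(87): free voice 0 | voices=[- 79 80]
Op 10: note_off(79): free voice 1 | voices=[- - 80]
Op 11: note_off(80): free voice 2 | voices=[- - -]
Op 12: note_on(64): voice 0 is free -> assigned | voices=[64 - -]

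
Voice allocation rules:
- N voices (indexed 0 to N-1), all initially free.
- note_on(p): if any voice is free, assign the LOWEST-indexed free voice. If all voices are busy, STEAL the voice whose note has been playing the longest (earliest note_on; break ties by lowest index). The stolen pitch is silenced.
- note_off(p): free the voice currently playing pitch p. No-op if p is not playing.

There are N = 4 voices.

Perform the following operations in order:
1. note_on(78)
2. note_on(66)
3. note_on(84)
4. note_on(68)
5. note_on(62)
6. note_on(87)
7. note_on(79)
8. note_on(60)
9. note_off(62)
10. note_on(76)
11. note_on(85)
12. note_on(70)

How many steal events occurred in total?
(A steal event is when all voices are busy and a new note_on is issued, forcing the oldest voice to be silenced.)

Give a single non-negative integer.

Answer: 6

Derivation:
Op 1: note_on(78): voice 0 is free -> assigned | voices=[78 - - -]
Op 2: note_on(66): voice 1 is free -> assigned | voices=[78 66 - -]
Op 3: note_on(84): voice 2 is free -> assigned | voices=[78 66 84 -]
Op 4: note_on(68): voice 3 is free -> assigned | voices=[78 66 84 68]
Op 5: note_on(62): all voices busy, STEAL voice 0 (pitch 78, oldest) -> assign | voices=[62 66 84 68]
Op 6: note_on(87): all voices busy, STEAL voice 1 (pitch 66, oldest) -> assign | voices=[62 87 84 68]
Op 7: note_on(79): all voices busy, STEAL voice 2 (pitch 84, oldest) -> assign | voices=[62 87 79 68]
Op 8: note_on(60): all voices busy, STEAL voice 3 (pitch 68, oldest) -> assign | voices=[62 87 79 60]
Op 9: note_off(62): free voice 0 | voices=[- 87 79 60]
Op 10: note_on(76): voice 0 is free -> assigned | voices=[76 87 79 60]
Op 11: note_on(85): all voices busy, STEAL voice 1 (pitch 87, oldest) -> assign | voices=[76 85 79 60]
Op 12: note_on(70): all voices busy, STEAL voice 2 (pitch 79, oldest) -> assign | voices=[76 85 70 60]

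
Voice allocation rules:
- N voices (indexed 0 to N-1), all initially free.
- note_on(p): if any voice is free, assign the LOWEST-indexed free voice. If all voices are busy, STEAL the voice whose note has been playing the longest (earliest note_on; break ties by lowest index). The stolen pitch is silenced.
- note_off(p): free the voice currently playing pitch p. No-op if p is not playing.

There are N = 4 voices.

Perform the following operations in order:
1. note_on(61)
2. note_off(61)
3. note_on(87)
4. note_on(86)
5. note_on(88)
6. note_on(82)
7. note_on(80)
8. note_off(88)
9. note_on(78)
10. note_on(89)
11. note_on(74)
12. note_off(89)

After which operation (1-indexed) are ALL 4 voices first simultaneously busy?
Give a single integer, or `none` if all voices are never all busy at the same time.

Op 1: note_on(61): voice 0 is free -> assigned | voices=[61 - - -]
Op 2: note_off(61): free voice 0 | voices=[- - - -]
Op 3: note_on(87): voice 0 is free -> assigned | voices=[87 - - -]
Op 4: note_on(86): voice 1 is free -> assigned | voices=[87 86 - -]
Op 5: note_on(88): voice 2 is free -> assigned | voices=[87 86 88 -]
Op 6: note_on(82): voice 3 is free -> assigned | voices=[87 86 88 82]
Op 7: note_on(80): all voices busy, STEAL voice 0 (pitch 87, oldest) -> assign | voices=[80 86 88 82]
Op 8: note_off(88): free voice 2 | voices=[80 86 - 82]
Op 9: note_on(78): voice 2 is free -> assigned | voices=[80 86 78 82]
Op 10: note_on(89): all voices busy, STEAL voice 1 (pitch 86, oldest) -> assign | voices=[80 89 78 82]
Op 11: note_on(74): all voices busy, STEAL voice 3 (pitch 82, oldest) -> assign | voices=[80 89 78 74]
Op 12: note_off(89): free voice 1 | voices=[80 - 78 74]

Answer: 6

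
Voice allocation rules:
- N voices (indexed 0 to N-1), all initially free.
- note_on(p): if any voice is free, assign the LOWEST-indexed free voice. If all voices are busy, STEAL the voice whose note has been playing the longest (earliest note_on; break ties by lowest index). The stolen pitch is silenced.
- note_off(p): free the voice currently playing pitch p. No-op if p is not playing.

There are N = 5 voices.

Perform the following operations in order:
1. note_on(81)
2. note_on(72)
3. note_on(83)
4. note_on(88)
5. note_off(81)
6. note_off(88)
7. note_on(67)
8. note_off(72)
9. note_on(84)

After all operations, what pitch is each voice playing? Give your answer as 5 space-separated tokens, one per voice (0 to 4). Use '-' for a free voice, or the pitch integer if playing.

Op 1: note_on(81): voice 0 is free -> assigned | voices=[81 - - - -]
Op 2: note_on(72): voice 1 is free -> assigned | voices=[81 72 - - -]
Op 3: note_on(83): voice 2 is free -> assigned | voices=[81 72 83 - -]
Op 4: note_on(88): voice 3 is free -> assigned | voices=[81 72 83 88 -]
Op 5: note_off(81): free voice 0 | voices=[- 72 83 88 -]
Op 6: note_off(88): free voice 3 | voices=[- 72 83 - -]
Op 7: note_on(67): voice 0 is free -> assigned | voices=[67 72 83 - -]
Op 8: note_off(72): free voice 1 | voices=[67 - 83 - -]
Op 9: note_on(84): voice 1 is free -> assigned | voices=[67 84 83 - -]

Answer: 67 84 83 - -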